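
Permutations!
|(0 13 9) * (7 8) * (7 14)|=|(0 13 9)(7 8 14)|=3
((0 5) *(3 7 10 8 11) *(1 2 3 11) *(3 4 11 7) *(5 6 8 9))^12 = (0 6 8 1 2 4 11 7 10 9 5)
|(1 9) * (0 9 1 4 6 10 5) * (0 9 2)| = |(0 2)(4 6 10 5 9)| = 10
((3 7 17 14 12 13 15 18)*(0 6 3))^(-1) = ((0 6 3 7 17 14 12 13 15 18))^(-1) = (0 18 15 13 12 14 17 7 3 6)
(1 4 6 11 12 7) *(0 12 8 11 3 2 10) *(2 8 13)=[12, 4, 10, 8, 6, 5, 3, 1, 11, 9, 0, 13, 7, 2]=(0 12 7 1 4 6 3 8 11 13 2 10)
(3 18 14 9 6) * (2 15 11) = [0, 1, 15, 18, 4, 5, 3, 7, 8, 6, 10, 2, 12, 13, 9, 11, 16, 17, 14] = (2 15 11)(3 18 14 9 6)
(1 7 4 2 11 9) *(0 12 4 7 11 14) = (0 12 4 2 14)(1 11 9) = [12, 11, 14, 3, 2, 5, 6, 7, 8, 1, 10, 9, 4, 13, 0]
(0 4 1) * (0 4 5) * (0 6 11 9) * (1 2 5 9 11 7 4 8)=(11)(0 9)(1 8)(2 5 6 7 4)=[9, 8, 5, 3, 2, 6, 7, 4, 1, 0, 10, 11]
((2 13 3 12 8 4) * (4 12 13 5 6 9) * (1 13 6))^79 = (1 5 2 4 9 6 3 13)(8 12)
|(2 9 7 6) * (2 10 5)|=6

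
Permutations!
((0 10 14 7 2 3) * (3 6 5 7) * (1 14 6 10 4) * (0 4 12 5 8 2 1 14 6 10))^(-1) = (0 2 8 6 1 7 5 12)(3 14 4)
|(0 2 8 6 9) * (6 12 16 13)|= 8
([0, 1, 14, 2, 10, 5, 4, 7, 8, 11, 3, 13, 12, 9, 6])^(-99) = (2 4)(3 6)(10 14)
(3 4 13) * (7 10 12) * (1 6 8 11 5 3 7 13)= (1 6 8 11 5 3 4)(7 10 12 13)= [0, 6, 2, 4, 1, 3, 8, 10, 11, 9, 12, 5, 13, 7]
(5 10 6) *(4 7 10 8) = [0, 1, 2, 3, 7, 8, 5, 10, 4, 9, 6] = (4 7 10 6 5 8)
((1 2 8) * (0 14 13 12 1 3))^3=(0 12 8 14 1 3 13 2)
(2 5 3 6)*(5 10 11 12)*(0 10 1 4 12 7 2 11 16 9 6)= [10, 4, 1, 0, 12, 3, 11, 2, 8, 6, 16, 7, 5, 13, 14, 15, 9]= (0 10 16 9 6 11 7 2 1 4 12 5 3)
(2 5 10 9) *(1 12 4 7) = (1 12 4 7)(2 5 10 9) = [0, 12, 5, 3, 7, 10, 6, 1, 8, 2, 9, 11, 4]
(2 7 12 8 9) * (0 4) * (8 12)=(12)(0 4)(2 7 8 9)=[4, 1, 7, 3, 0, 5, 6, 8, 9, 2, 10, 11, 12]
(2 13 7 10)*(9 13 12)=(2 12 9 13 7 10)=[0, 1, 12, 3, 4, 5, 6, 10, 8, 13, 2, 11, 9, 7]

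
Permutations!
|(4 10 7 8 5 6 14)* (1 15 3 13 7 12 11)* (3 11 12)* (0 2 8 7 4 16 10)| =33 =|(0 2 8 5 6 14 16 10 3 13 4)(1 15 11)|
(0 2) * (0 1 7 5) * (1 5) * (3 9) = (0 2 5)(1 7)(3 9) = [2, 7, 5, 9, 4, 0, 6, 1, 8, 3]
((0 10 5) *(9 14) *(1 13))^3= ((0 10 5)(1 13)(9 14))^3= (1 13)(9 14)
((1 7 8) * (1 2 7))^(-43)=(2 8 7)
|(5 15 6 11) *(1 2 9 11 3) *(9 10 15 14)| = |(1 2 10 15 6 3)(5 14 9 11)| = 12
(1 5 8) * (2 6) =(1 5 8)(2 6) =[0, 5, 6, 3, 4, 8, 2, 7, 1]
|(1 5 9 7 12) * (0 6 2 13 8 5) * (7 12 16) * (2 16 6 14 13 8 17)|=|(0 14 13 17 2 8 5 9 12 1)(6 16 7)|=30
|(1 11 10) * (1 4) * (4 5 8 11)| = 4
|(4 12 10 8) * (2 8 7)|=6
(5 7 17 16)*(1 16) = (1 16 5 7 17) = [0, 16, 2, 3, 4, 7, 6, 17, 8, 9, 10, 11, 12, 13, 14, 15, 5, 1]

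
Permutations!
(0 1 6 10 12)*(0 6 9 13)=(0 1 9 13)(6 10 12)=[1, 9, 2, 3, 4, 5, 10, 7, 8, 13, 12, 11, 6, 0]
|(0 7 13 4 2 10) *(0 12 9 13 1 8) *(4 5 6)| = 8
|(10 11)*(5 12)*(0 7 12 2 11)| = 7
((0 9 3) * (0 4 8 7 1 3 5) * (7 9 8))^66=(0 9)(1 4)(3 7)(5 8)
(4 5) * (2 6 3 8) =(2 6 3 8)(4 5) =[0, 1, 6, 8, 5, 4, 3, 7, 2]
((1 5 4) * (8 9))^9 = (8 9)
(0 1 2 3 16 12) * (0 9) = (0 1 2 3 16 12 9) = [1, 2, 3, 16, 4, 5, 6, 7, 8, 0, 10, 11, 9, 13, 14, 15, 12]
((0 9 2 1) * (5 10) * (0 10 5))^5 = (10)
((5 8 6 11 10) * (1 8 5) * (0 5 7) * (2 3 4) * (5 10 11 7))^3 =(11)(0 8)(1 7)(6 10)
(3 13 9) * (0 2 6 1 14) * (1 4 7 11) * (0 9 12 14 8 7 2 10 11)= (0 10 11 1 8 7)(2 6 4)(3 13 12 14 9)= [10, 8, 6, 13, 2, 5, 4, 0, 7, 3, 11, 1, 14, 12, 9]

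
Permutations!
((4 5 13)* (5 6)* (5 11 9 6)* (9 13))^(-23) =(4 5 9 6 11 13)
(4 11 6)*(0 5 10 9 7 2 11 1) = (0 5 10 9 7 2 11 6 4 1) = [5, 0, 11, 3, 1, 10, 4, 2, 8, 7, 9, 6]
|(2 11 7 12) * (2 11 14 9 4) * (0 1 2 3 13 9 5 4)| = 9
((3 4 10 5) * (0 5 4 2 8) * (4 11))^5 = ((0 5 3 2 8)(4 10 11))^5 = (4 11 10)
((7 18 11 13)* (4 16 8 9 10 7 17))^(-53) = ((4 16 8 9 10 7 18 11 13 17))^(-53) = (4 11 10 16 13 7 8 17 18 9)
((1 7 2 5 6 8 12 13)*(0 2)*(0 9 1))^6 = (0 13 12 8 6 5 2)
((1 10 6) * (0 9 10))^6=(0 9 10 6 1)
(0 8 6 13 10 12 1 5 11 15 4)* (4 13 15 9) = (0 8 6 15 13 10 12 1 5 11 9 4) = [8, 5, 2, 3, 0, 11, 15, 7, 6, 4, 12, 9, 1, 10, 14, 13]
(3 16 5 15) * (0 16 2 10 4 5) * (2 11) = (0 16)(2 10 4 5 15 3 11) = [16, 1, 10, 11, 5, 15, 6, 7, 8, 9, 4, 2, 12, 13, 14, 3, 0]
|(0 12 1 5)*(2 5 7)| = 6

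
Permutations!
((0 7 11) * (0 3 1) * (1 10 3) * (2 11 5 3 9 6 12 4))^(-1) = (0 1 11 2 4 12 6 9 10 3 5 7)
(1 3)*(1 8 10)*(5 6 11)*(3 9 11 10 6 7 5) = (1 9 11 3 8 6 10)(5 7) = [0, 9, 2, 8, 4, 7, 10, 5, 6, 11, 1, 3]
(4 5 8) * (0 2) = (0 2)(4 5 8) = [2, 1, 0, 3, 5, 8, 6, 7, 4]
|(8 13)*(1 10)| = |(1 10)(8 13)| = 2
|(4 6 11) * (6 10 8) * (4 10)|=4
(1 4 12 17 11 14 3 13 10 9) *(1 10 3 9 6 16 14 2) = (1 4 12 17 11 2)(3 13)(6 16 14 9 10) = [0, 4, 1, 13, 12, 5, 16, 7, 8, 10, 6, 2, 17, 3, 9, 15, 14, 11]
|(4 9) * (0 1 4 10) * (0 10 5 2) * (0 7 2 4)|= 6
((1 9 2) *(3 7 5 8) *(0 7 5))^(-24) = (9)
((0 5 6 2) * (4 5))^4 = ((0 4 5 6 2))^4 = (0 2 6 5 4)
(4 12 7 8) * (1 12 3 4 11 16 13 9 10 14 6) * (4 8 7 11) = (1 12 11 16 13 9 10 14 6)(3 8 4) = [0, 12, 2, 8, 3, 5, 1, 7, 4, 10, 14, 16, 11, 9, 6, 15, 13]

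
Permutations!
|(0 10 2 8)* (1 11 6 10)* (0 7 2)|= 15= |(0 1 11 6 10)(2 8 7)|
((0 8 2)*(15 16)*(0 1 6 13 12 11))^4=(16)(0 6)(1 11)(2 12)(8 13)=((0 8 2 1 6 13 12 11)(15 16))^4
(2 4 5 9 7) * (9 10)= (2 4 5 10 9 7)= [0, 1, 4, 3, 5, 10, 6, 2, 8, 7, 9]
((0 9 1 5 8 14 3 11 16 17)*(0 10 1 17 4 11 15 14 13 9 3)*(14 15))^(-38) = (0 3 14)(1 9 5 17 8 10 13)(4 11 16)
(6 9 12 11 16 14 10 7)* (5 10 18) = (5 10 7 6 9 12 11 16 14 18) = [0, 1, 2, 3, 4, 10, 9, 6, 8, 12, 7, 16, 11, 13, 18, 15, 14, 17, 5]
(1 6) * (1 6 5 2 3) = (6)(1 5 2 3) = [0, 5, 3, 1, 4, 2, 6]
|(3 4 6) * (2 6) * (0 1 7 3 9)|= |(0 1 7 3 4 2 6 9)|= 8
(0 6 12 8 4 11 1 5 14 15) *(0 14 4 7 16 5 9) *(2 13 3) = (0 6 12 8 7 16 5 4 11 1 9)(2 13 3)(14 15) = [6, 9, 13, 2, 11, 4, 12, 16, 7, 0, 10, 1, 8, 3, 15, 14, 5]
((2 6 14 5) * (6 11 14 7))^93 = ((2 11 14 5)(6 7))^93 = (2 11 14 5)(6 7)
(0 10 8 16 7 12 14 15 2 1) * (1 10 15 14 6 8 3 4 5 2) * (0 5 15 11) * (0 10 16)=(0 11 10 3 4 15 1 5 2 16 7 12 6 8)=[11, 5, 16, 4, 15, 2, 8, 12, 0, 9, 3, 10, 6, 13, 14, 1, 7]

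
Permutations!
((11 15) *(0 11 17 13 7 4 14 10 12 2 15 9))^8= ((0 11 9)(2 15 17 13 7 4 14 10 12))^8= (0 9 11)(2 12 10 14 4 7 13 17 15)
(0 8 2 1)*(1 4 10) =(0 8 2 4 10 1) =[8, 0, 4, 3, 10, 5, 6, 7, 2, 9, 1]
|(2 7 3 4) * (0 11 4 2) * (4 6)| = 12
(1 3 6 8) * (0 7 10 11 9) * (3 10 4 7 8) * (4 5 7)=[8, 10, 2, 6, 4, 7, 3, 5, 1, 0, 11, 9]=(0 8 1 10 11 9)(3 6)(5 7)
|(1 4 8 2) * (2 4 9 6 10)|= 10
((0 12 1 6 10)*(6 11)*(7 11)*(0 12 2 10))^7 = (0 6 11 7 1 12 10 2)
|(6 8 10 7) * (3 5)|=4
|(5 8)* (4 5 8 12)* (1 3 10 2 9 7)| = 6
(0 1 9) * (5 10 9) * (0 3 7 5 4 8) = (0 1 4 8)(3 7 5 10 9) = [1, 4, 2, 7, 8, 10, 6, 5, 0, 3, 9]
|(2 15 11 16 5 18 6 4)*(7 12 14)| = |(2 15 11 16 5 18 6 4)(7 12 14)| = 24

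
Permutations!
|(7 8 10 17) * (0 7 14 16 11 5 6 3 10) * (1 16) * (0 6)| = |(0 7 8 6 3 10 17 14 1 16 11 5)| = 12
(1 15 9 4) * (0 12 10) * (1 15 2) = (0 12 10)(1 2)(4 15 9) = [12, 2, 1, 3, 15, 5, 6, 7, 8, 4, 0, 11, 10, 13, 14, 9]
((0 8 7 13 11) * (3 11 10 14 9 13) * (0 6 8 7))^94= (0 6 3)(7 8 11)(9 10)(13 14)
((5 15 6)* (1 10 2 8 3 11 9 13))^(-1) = ((1 10 2 8 3 11 9 13)(5 15 6))^(-1) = (1 13 9 11 3 8 2 10)(5 6 15)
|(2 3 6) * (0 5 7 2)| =|(0 5 7 2 3 6)| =6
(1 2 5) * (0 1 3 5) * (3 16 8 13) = [1, 2, 0, 5, 4, 16, 6, 7, 13, 9, 10, 11, 12, 3, 14, 15, 8] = (0 1 2)(3 5 16 8 13)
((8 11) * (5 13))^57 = (5 13)(8 11)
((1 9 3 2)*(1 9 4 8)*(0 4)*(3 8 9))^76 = (0 4 9 8 1)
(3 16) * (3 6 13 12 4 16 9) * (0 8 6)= (0 8 6 13 12 4 16)(3 9)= [8, 1, 2, 9, 16, 5, 13, 7, 6, 3, 10, 11, 4, 12, 14, 15, 0]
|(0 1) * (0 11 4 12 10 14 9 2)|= |(0 1 11 4 12 10 14 9 2)|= 9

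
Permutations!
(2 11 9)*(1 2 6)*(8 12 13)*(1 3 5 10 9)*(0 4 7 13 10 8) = [4, 2, 11, 5, 7, 8, 3, 13, 12, 6, 9, 1, 10, 0] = (0 4 7 13)(1 2 11)(3 5 8 12 10 9 6)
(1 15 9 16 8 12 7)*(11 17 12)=(1 15 9 16 8 11 17 12 7)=[0, 15, 2, 3, 4, 5, 6, 1, 11, 16, 10, 17, 7, 13, 14, 9, 8, 12]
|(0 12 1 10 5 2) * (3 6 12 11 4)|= 10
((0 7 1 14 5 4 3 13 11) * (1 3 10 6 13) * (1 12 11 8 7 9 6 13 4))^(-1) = ((0 9 6 4 10 13 8 7 3 12 11)(1 14 5))^(-1) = (0 11 12 3 7 8 13 10 4 6 9)(1 5 14)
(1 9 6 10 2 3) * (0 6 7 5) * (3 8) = (0 6 10 2 8 3 1 9 7 5) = [6, 9, 8, 1, 4, 0, 10, 5, 3, 7, 2]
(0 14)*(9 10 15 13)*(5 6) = [14, 1, 2, 3, 4, 6, 5, 7, 8, 10, 15, 11, 12, 9, 0, 13] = (0 14)(5 6)(9 10 15 13)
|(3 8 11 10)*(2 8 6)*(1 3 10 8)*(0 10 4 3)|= |(0 10 4 3 6 2 1)(8 11)|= 14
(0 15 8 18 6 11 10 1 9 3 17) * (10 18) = (0 15 8 10 1 9 3 17)(6 11 18) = [15, 9, 2, 17, 4, 5, 11, 7, 10, 3, 1, 18, 12, 13, 14, 8, 16, 0, 6]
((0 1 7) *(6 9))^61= ((0 1 7)(6 9))^61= (0 1 7)(6 9)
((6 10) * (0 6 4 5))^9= (0 5 4 10 6)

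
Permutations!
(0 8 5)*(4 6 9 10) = [8, 1, 2, 3, 6, 0, 9, 7, 5, 10, 4] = (0 8 5)(4 6 9 10)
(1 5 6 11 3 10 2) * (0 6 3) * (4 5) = (0 6 11)(1 4 5 3 10 2) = [6, 4, 1, 10, 5, 3, 11, 7, 8, 9, 2, 0]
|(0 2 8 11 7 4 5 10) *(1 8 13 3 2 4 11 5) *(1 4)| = 30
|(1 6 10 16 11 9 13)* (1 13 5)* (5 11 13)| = 6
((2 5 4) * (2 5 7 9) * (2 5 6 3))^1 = (2 7 9 5 4 6 3)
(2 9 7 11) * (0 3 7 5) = (0 3 7 11 2 9 5) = [3, 1, 9, 7, 4, 0, 6, 11, 8, 5, 10, 2]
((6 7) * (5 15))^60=(15)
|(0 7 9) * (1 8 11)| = |(0 7 9)(1 8 11)| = 3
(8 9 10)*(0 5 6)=(0 5 6)(8 9 10)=[5, 1, 2, 3, 4, 6, 0, 7, 9, 10, 8]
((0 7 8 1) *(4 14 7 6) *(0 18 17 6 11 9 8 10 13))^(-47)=((0 11 9 8 1 18 17 6 4 14 7 10 13))^(-47)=(0 18 7 9 6 13 1 14 11 17 10 8 4)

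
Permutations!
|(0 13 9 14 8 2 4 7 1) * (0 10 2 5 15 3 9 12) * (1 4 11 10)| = 6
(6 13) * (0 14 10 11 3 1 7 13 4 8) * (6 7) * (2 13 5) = (0 14 10 11 3 1 6 4 8)(2 13 7 5) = [14, 6, 13, 1, 8, 2, 4, 5, 0, 9, 11, 3, 12, 7, 10]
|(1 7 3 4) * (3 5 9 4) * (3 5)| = 6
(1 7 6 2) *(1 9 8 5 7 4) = (1 4)(2 9 8 5 7 6) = [0, 4, 9, 3, 1, 7, 2, 6, 5, 8]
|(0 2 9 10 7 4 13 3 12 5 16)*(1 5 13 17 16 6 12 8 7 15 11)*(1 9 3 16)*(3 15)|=17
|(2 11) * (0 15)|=|(0 15)(2 11)|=2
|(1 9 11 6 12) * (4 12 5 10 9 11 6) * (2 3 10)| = |(1 11 4 12)(2 3 10 9 6 5)| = 12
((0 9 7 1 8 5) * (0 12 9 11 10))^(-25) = (0 10 11)(1 7 9 12 5 8)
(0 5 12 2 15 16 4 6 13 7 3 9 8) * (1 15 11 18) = [5, 15, 11, 9, 6, 12, 13, 3, 0, 8, 10, 18, 2, 7, 14, 16, 4, 17, 1] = (0 5 12 2 11 18 1 15 16 4 6 13 7 3 9 8)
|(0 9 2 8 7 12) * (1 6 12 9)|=|(0 1 6 12)(2 8 7 9)|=4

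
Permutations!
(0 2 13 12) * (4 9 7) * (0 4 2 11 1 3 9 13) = (0 11 1 3 9 7 2)(4 13 12) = [11, 3, 0, 9, 13, 5, 6, 2, 8, 7, 10, 1, 4, 12]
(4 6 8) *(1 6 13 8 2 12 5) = (1 6 2 12 5)(4 13 8) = [0, 6, 12, 3, 13, 1, 2, 7, 4, 9, 10, 11, 5, 8]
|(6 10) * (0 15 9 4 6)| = |(0 15 9 4 6 10)| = 6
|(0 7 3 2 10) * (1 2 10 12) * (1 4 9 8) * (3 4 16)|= |(0 7 4 9 8 1 2 12 16 3 10)|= 11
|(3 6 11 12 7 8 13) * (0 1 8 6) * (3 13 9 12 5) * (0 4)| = 11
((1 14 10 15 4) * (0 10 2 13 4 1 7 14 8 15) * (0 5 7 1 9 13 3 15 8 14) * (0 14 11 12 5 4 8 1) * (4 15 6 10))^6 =(1 2 13 7 15 12 6)(3 8 14 9 5 10 11)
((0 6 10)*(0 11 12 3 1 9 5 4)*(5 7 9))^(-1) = (0 4 5 1 3 12 11 10 6)(7 9)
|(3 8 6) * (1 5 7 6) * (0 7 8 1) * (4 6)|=8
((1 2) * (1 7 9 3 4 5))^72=((1 2 7 9 3 4 5))^72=(1 7 3 5 2 9 4)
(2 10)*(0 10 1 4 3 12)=[10, 4, 1, 12, 3, 5, 6, 7, 8, 9, 2, 11, 0]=(0 10 2 1 4 3 12)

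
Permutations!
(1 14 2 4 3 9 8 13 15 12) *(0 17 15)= (0 17 15 12 1 14 2 4 3 9 8 13)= [17, 14, 4, 9, 3, 5, 6, 7, 13, 8, 10, 11, 1, 0, 2, 12, 16, 15]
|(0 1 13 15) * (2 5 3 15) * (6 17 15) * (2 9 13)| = 8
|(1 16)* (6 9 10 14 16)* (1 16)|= |(16)(1 6 9 10 14)|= 5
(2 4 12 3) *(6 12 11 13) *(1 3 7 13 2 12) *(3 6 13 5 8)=(13)(1 6)(2 4 11)(3 12 7 5 8)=[0, 6, 4, 12, 11, 8, 1, 5, 3, 9, 10, 2, 7, 13]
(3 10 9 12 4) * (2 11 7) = (2 11 7)(3 10 9 12 4) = [0, 1, 11, 10, 3, 5, 6, 2, 8, 12, 9, 7, 4]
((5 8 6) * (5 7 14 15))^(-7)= ((5 8 6 7 14 15))^(-7)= (5 15 14 7 6 8)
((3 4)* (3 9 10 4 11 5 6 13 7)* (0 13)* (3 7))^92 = ((0 13 3 11 5 6)(4 9 10))^92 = (0 3 5)(4 10 9)(6 13 11)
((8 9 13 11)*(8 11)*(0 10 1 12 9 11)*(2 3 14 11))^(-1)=(0 11 14 3 2 8 13 9 12 1 10)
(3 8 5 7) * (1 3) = (1 3 8 5 7) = [0, 3, 2, 8, 4, 7, 6, 1, 5]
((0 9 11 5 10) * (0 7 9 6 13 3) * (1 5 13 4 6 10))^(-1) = (0 3 13 11 9 7 10)(1 5)(4 6)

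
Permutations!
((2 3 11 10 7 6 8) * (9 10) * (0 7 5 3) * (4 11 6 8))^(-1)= ((0 7 8 2)(3 6 4 11 9 10 5))^(-1)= (0 2 8 7)(3 5 10 9 11 4 6)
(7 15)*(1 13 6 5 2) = [0, 13, 1, 3, 4, 2, 5, 15, 8, 9, 10, 11, 12, 6, 14, 7] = (1 13 6 5 2)(7 15)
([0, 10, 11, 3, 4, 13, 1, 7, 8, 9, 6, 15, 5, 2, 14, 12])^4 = [0, 10, 5, 3, 4, 15, 1, 7, 8, 9, 6, 13, 11, 12, 14, 2]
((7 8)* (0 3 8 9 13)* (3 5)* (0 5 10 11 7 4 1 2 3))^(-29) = ((0 10 11 7 9 13 5)(1 2 3 8 4))^(-29) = (0 5 13 9 7 11 10)(1 2 3 8 4)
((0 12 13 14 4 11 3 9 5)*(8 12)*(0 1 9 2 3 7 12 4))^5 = (0 12 4 14 7 8 13 11)(1 5 9)(2 3)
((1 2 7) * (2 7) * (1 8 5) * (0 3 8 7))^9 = (0 1 5 8 3)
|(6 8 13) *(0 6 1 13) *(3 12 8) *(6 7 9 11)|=8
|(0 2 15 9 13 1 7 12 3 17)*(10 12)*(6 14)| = |(0 2 15 9 13 1 7 10 12 3 17)(6 14)| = 22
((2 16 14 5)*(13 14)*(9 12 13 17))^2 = ((2 16 17 9 12 13 14 5))^2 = (2 17 12 14)(5 16 9 13)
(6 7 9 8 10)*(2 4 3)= (2 4 3)(6 7 9 8 10)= [0, 1, 4, 2, 3, 5, 7, 9, 10, 8, 6]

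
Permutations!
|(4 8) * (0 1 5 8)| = |(0 1 5 8 4)| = 5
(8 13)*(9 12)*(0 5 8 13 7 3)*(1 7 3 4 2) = [5, 7, 1, 0, 2, 8, 6, 4, 3, 12, 10, 11, 9, 13] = (13)(0 5 8 3)(1 7 4 2)(9 12)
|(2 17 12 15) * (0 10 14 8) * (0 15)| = 8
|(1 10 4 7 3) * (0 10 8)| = 7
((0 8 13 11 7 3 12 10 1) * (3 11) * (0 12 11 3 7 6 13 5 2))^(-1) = ((0 8 5 2)(1 12 10)(3 11 6 13 7))^(-1) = (0 2 5 8)(1 10 12)(3 7 13 6 11)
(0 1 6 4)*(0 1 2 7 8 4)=(0 2 7 8 4 1 6)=[2, 6, 7, 3, 1, 5, 0, 8, 4]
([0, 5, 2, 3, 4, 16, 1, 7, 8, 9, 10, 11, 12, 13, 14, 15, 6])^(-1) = (1 6 16 5)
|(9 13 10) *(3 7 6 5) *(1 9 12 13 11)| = 12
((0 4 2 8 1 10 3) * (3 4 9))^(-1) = (0 3 9)(1 8 2 4 10) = ((0 9 3)(1 10 4 2 8))^(-1)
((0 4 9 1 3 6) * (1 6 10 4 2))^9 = ((0 2 1 3 10 4 9 6))^9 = (0 2 1 3 10 4 9 6)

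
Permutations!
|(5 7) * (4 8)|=|(4 8)(5 7)|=2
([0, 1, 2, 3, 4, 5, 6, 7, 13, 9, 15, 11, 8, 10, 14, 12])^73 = (8 15 13 12 10)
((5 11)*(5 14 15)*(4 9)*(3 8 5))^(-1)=((3 8 5 11 14 15)(4 9))^(-1)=(3 15 14 11 5 8)(4 9)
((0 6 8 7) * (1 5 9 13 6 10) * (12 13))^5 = (0 12)(1 6)(5 8)(7 9)(10 13)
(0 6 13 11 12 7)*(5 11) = (0 6 13 5 11 12 7) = [6, 1, 2, 3, 4, 11, 13, 0, 8, 9, 10, 12, 7, 5]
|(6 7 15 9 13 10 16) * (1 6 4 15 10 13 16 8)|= 20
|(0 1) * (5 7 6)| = 6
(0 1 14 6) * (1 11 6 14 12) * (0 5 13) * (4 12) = [11, 4, 2, 3, 12, 13, 5, 7, 8, 9, 10, 6, 1, 0, 14] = (14)(0 11 6 5 13)(1 4 12)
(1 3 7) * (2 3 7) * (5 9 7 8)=(1 8 5 9 7)(2 3)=[0, 8, 3, 2, 4, 9, 6, 1, 5, 7]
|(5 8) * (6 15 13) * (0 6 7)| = |(0 6 15 13 7)(5 8)| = 10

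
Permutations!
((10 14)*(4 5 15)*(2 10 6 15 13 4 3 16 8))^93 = (2 3 14 8 15 10 16 6)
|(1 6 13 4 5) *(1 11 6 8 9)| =15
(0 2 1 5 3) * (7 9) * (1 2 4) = (0 4 1 5 3)(7 9) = [4, 5, 2, 0, 1, 3, 6, 9, 8, 7]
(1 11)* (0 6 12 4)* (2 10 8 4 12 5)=[6, 11, 10, 3, 0, 2, 5, 7, 4, 9, 8, 1, 12]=(12)(0 6 5 2 10 8 4)(1 11)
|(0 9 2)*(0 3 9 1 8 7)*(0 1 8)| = |(0 8 7 1)(2 3 9)| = 12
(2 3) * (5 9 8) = (2 3)(5 9 8) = [0, 1, 3, 2, 4, 9, 6, 7, 5, 8]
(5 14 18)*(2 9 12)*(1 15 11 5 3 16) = (1 15 11 5 14 18 3 16)(2 9 12) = [0, 15, 9, 16, 4, 14, 6, 7, 8, 12, 10, 5, 2, 13, 18, 11, 1, 17, 3]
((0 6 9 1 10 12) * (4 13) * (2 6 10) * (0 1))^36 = (13)(0 10 12 1 2 6 9)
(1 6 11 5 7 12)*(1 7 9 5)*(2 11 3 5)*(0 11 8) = (0 11 1 6 3 5 9 2 8)(7 12) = [11, 6, 8, 5, 4, 9, 3, 12, 0, 2, 10, 1, 7]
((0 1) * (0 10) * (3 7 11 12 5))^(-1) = ((0 1 10)(3 7 11 12 5))^(-1) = (0 10 1)(3 5 12 11 7)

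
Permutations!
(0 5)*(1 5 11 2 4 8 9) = (0 11 2 4 8 9 1 5) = [11, 5, 4, 3, 8, 0, 6, 7, 9, 1, 10, 2]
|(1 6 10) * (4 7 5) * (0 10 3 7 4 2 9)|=|(0 10 1 6 3 7 5 2 9)|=9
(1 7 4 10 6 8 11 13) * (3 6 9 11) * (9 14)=(1 7 4 10 14 9 11 13)(3 6 8)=[0, 7, 2, 6, 10, 5, 8, 4, 3, 11, 14, 13, 12, 1, 9]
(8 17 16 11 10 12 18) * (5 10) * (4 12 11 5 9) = (4 12 18 8 17 16 5 10 11 9) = [0, 1, 2, 3, 12, 10, 6, 7, 17, 4, 11, 9, 18, 13, 14, 15, 5, 16, 8]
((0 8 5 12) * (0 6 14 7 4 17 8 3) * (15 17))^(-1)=((0 3)(4 15 17 8 5 12 6 14 7))^(-1)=(0 3)(4 7 14 6 12 5 8 17 15)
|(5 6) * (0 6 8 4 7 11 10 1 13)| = 10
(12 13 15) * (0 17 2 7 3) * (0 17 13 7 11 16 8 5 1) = (0 13 15 12 7 3 17 2 11 16 8 5 1) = [13, 0, 11, 17, 4, 1, 6, 3, 5, 9, 10, 16, 7, 15, 14, 12, 8, 2]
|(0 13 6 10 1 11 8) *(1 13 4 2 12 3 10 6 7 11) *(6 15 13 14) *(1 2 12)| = |(0 4 12 3 10 14 6 15 13 7 11 8)(1 2)| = 12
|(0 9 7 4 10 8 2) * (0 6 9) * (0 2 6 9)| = |(0 2 9 7 4 10 8 6)| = 8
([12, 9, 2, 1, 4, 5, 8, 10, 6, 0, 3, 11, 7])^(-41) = (0 12 7 10 3 1 9)(6 8)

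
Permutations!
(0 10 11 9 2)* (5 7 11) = (0 10 5 7 11 9 2) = [10, 1, 0, 3, 4, 7, 6, 11, 8, 2, 5, 9]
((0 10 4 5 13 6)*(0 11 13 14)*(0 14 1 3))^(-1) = ((14)(0 10 4 5 1 3)(6 11 13))^(-1) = (14)(0 3 1 5 4 10)(6 13 11)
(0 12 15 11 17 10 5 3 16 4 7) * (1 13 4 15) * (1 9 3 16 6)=(0 12 9 3 6 1 13 4 7)(5 16 15 11 17 10)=[12, 13, 2, 6, 7, 16, 1, 0, 8, 3, 5, 17, 9, 4, 14, 11, 15, 10]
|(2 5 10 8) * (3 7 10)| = |(2 5 3 7 10 8)| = 6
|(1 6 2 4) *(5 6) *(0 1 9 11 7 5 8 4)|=|(0 1 8 4 9 11 7 5 6 2)|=10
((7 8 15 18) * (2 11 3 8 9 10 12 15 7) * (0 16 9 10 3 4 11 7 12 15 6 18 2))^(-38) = ((0 16 9 3 8 12 6 18)(2 7 10 15)(4 11))^(-38) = (0 9 8 6)(2 10)(3 12 18 16)(7 15)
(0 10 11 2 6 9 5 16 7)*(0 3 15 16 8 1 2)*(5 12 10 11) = (0 11)(1 2 6 9 12 10 5 8)(3 15 16 7) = [11, 2, 6, 15, 4, 8, 9, 3, 1, 12, 5, 0, 10, 13, 14, 16, 7]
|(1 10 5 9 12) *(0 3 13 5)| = 8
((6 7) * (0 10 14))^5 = (0 14 10)(6 7)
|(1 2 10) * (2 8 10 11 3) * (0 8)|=|(0 8 10 1)(2 11 3)|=12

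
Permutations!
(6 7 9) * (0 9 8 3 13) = [9, 1, 2, 13, 4, 5, 7, 8, 3, 6, 10, 11, 12, 0] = (0 9 6 7 8 3 13)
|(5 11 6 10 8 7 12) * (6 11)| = 6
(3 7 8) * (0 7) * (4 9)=(0 7 8 3)(4 9)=[7, 1, 2, 0, 9, 5, 6, 8, 3, 4]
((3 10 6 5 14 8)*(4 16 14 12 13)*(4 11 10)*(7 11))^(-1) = (3 8 14 16 4)(5 6 10 11 7 13 12)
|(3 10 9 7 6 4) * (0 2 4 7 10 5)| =|(0 2 4 3 5)(6 7)(9 10)| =10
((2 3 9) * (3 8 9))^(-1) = ((2 8 9))^(-1) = (2 9 8)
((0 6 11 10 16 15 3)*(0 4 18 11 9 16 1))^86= (0 10 18 3 16 6 1 11 4 15 9)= ((0 6 9 16 15 3 4 18 11 10 1))^86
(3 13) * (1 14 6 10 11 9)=(1 14 6 10 11 9)(3 13)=[0, 14, 2, 13, 4, 5, 10, 7, 8, 1, 11, 9, 12, 3, 6]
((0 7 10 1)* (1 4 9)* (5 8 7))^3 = (0 7 9 5 10 1 8 4)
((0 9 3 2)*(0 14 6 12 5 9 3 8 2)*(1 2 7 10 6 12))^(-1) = (0 3)(1 6 10 7 8 9 5 12 14 2)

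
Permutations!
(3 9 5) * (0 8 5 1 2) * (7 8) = (0 7 8 5 3 9 1 2) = [7, 2, 0, 9, 4, 3, 6, 8, 5, 1]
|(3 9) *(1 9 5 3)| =|(1 9)(3 5)| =2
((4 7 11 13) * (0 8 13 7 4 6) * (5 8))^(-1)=((0 5 8 13 6)(7 11))^(-1)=(0 6 13 8 5)(7 11)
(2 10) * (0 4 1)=[4, 0, 10, 3, 1, 5, 6, 7, 8, 9, 2]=(0 4 1)(2 10)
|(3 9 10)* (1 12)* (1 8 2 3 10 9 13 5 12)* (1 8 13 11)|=15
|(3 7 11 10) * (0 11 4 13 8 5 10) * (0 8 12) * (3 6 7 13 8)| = |(0 11 3 13 12)(4 8 5 10 6 7)| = 30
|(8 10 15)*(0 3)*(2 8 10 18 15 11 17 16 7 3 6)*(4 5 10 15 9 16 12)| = 18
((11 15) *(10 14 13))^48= ((10 14 13)(11 15))^48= (15)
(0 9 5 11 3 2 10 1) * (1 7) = (0 9 5 11 3 2 10 7 1) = [9, 0, 10, 2, 4, 11, 6, 1, 8, 5, 7, 3]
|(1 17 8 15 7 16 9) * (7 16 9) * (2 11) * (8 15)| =6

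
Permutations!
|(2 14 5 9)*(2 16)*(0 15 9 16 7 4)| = 20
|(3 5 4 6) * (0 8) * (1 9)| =4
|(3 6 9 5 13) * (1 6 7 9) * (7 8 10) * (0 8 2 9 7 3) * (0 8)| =14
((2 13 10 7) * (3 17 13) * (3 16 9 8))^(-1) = (2 7 10 13 17 3 8 9 16)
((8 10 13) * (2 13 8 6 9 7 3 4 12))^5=(2 3 6 12 7 13 4 9)(8 10)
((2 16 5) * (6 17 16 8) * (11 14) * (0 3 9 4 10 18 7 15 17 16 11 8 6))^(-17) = ((0 3 9 4 10 18 7 15 17 11 14 8)(2 6 16 5))^(-17) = (0 15 9 11 10 8 7 3 17 4 14 18)(2 5 16 6)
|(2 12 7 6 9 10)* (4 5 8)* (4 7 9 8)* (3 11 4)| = 12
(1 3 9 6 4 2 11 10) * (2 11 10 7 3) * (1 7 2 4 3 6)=(1 4 11 2 10 7 6 3 9)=[0, 4, 10, 9, 11, 5, 3, 6, 8, 1, 7, 2]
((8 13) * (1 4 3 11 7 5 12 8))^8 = ((1 4 3 11 7 5 12 8 13))^8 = (1 13 8 12 5 7 11 3 4)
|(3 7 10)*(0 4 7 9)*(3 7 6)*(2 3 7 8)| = |(0 4 6 7 10 8 2 3 9)| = 9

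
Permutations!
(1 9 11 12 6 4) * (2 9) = (1 2 9 11 12 6 4) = [0, 2, 9, 3, 1, 5, 4, 7, 8, 11, 10, 12, 6]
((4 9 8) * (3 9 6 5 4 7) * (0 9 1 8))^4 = (9)(4 6 5)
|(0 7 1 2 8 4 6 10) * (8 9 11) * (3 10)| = 11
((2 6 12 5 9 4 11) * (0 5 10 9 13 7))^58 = ((0 5 13 7)(2 6 12 10 9 4 11))^58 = (0 13)(2 12 9 11 6 10 4)(5 7)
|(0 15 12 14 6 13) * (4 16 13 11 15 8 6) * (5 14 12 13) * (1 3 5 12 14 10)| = 12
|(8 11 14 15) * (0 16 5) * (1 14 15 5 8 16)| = 4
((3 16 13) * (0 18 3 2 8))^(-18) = ((0 18 3 16 13 2 8))^(-18) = (0 16 8 3 2 18 13)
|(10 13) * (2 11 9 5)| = |(2 11 9 5)(10 13)| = 4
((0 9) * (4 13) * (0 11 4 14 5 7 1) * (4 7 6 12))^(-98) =(0 11 1 9 7)(4 6 14)(5 13 12)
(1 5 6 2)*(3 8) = [0, 5, 1, 8, 4, 6, 2, 7, 3] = (1 5 6 2)(3 8)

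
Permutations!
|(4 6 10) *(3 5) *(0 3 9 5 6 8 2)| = |(0 3 6 10 4 8 2)(5 9)| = 14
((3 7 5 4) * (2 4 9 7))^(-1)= ((2 4 3)(5 9 7))^(-1)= (2 3 4)(5 7 9)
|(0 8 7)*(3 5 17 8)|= 6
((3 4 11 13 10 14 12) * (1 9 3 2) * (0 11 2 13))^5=(0 11)(10 14 12 13)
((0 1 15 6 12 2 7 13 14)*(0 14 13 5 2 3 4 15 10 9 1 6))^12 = (15)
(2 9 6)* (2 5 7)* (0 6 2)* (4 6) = [4, 1, 9, 3, 6, 7, 5, 0, 8, 2] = (0 4 6 5 7)(2 9)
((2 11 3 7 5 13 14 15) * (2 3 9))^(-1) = (2 9 11)(3 15 14 13 5 7)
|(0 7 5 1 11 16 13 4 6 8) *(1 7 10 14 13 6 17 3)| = |(0 10 14 13 4 17 3 1 11 16 6 8)(5 7)| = 12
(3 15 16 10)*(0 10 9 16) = [10, 1, 2, 15, 4, 5, 6, 7, 8, 16, 3, 11, 12, 13, 14, 0, 9] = (0 10 3 15)(9 16)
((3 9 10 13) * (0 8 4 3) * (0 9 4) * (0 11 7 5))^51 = (13)(0 8 11 7 5)(3 4)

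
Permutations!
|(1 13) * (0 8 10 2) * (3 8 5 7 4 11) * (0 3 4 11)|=|(0 5 7 11 4)(1 13)(2 3 8 10)|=20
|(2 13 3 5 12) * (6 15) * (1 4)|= |(1 4)(2 13 3 5 12)(6 15)|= 10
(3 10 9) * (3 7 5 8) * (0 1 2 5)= [1, 2, 5, 10, 4, 8, 6, 0, 3, 7, 9]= (0 1 2 5 8 3 10 9 7)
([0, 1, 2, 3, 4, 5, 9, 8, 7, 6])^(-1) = (6 9)(7 8)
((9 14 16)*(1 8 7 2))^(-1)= ((1 8 7 2)(9 14 16))^(-1)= (1 2 7 8)(9 16 14)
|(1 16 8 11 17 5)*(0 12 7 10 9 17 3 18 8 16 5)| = 12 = |(0 12 7 10 9 17)(1 5)(3 18 8 11)|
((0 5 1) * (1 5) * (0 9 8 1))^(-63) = ((1 9 8))^(-63) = (9)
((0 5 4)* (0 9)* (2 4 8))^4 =((0 5 8 2 4 9))^4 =(0 4 8)(2 5 9)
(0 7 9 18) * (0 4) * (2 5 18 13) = [7, 1, 5, 3, 0, 18, 6, 9, 8, 13, 10, 11, 12, 2, 14, 15, 16, 17, 4] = (0 7 9 13 2 5 18 4)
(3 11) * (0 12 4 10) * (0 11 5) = (0 12 4 10 11 3 5) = [12, 1, 2, 5, 10, 0, 6, 7, 8, 9, 11, 3, 4]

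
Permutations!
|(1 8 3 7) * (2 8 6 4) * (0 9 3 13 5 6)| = 30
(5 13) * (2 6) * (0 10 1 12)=(0 10 1 12)(2 6)(5 13)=[10, 12, 6, 3, 4, 13, 2, 7, 8, 9, 1, 11, 0, 5]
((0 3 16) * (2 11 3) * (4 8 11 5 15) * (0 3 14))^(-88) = (16)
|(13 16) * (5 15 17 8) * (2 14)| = 4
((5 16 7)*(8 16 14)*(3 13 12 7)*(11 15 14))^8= (3 8 15 5 12)(7 13 16 14 11)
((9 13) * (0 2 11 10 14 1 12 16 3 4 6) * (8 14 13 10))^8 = ((0 2 11 8 14 1 12 16 3 4 6)(9 10 13))^8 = (0 3 1 11 6 16 14 2 4 12 8)(9 13 10)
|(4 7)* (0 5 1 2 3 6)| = |(0 5 1 2 3 6)(4 7)| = 6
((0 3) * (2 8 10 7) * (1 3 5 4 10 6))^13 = (0 10 8 3 4 2 1 5 7 6)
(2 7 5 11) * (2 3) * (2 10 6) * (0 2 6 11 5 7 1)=[2, 0, 1, 10, 4, 5, 6, 7, 8, 9, 11, 3]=(0 2 1)(3 10 11)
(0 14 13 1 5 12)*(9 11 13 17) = (0 14 17 9 11 13 1 5 12) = [14, 5, 2, 3, 4, 12, 6, 7, 8, 11, 10, 13, 0, 1, 17, 15, 16, 9]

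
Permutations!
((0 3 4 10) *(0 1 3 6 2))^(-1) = (0 2 6)(1 10 4 3)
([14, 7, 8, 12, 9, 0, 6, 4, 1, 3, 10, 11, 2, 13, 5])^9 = [0, 7, 8, 12, 9, 5, 6, 4, 1, 3, 10, 11, 2, 13, 14]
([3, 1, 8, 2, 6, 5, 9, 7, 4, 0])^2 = [2, 1, 4, 8, 9, 5, 0, 7, 6, 3]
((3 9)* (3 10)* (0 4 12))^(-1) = ((0 4 12)(3 9 10))^(-1) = (0 12 4)(3 10 9)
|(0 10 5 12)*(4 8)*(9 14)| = |(0 10 5 12)(4 8)(9 14)| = 4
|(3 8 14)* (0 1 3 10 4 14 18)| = |(0 1 3 8 18)(4 14 10)| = 15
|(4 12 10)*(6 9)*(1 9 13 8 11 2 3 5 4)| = |(1 9 6 13 8 11 2 3 5 4 12 10)| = 12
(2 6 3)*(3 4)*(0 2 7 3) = (0 2 6 4)(3 7) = [2, 1, 6, 7, 0, 5, 4, 3]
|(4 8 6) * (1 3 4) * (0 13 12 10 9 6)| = 10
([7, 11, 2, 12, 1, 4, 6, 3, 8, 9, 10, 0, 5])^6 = [1, 5, 2, 0, 12, 3, 6, 11, 8, 9, 10, 4, 7]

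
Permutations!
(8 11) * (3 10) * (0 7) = (0 7)(3 10)(8 11) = [7, 1, 2, 10, 4, 5, 6, 0, 11, 9, 3, 8]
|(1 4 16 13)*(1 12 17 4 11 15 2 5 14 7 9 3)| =|(1 11 15 2 5 14 7 9 3)(4 16 13 12 17)| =45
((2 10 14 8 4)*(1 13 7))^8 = ((1 13 7)(2 10 14 8 4))^8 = (1 7 13)(2 8 10 4 14)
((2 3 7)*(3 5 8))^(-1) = (2 7 3 8 5)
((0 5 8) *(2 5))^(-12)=(8)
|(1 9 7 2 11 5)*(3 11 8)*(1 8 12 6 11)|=10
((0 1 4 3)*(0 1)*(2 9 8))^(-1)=((1 4 3)(2 9 8))^(-1)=(1 3 4)(2 8 9)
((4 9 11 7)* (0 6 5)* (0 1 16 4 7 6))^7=(16)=((1 16 4 9 11 6 5))^7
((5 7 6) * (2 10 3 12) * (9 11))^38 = ((2 10 3 12)(5 7 6)(9 11))^38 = (2 3)(5 6 7)(10 12)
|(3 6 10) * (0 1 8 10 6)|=|(0 1 8 10 3)|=5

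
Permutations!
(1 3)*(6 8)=(1 3)(6 8)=[0, 3, 2, 1, 4, 5, 8, 7, 6]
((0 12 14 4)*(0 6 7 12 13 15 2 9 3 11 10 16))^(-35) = (0 13 15 2 9 3 11 10 16)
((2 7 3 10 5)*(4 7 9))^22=(2 9 4 7 3 10 5)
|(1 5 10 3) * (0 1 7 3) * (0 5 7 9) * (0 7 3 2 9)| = |(0 1 3)(2 9 7)(5 10)| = 6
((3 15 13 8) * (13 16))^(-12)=((3 15 16 13 8))^(-12)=(3 13 15 8 16)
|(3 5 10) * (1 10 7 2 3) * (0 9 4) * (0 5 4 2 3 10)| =20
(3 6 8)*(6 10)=(3 10 6 8)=[0, 1, 2, 10, 4, 5, 8, 7, 3, 9, 6]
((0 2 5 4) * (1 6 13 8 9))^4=(1 9 8 13 6)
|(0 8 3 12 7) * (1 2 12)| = 7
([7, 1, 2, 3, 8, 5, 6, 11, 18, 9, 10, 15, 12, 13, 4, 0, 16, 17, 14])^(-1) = (0 15 11 7)(4 14 18 8)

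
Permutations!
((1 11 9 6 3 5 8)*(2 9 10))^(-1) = (1 8 5 3 6 9 2 10 11)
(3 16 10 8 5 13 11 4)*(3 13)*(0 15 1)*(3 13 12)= (0 15 1)(3 16 10 8 5 13 11 4 12)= [15, 0, 2, 16, 12, 13, 6, 7, 5, 9, 8, 4, 3, 11, 14, 1, 10]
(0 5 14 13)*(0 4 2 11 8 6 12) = [5, 1, 11, 3, 2, 14, 12, 7, 6, 9, 10, 8, 0, 4, 13] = (0 5 14 13 4 2 11 8 6 12)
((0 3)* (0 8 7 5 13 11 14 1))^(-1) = ((0 3 8 7 5 13 11 14 1))^(-1) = (0 1 14 11 13 5 7 8 3)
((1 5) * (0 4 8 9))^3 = ((0 4 8 9)(1 5))^3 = (0 9 8 4)(1 5)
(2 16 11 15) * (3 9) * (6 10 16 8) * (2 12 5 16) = (2 8 6 10)(3 9)(5 16 11 15 12) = [0, 1, 8, 9, 4, 16, 10, 7, 6, 3, 2, 15, 5, 13, 14, 12, 11]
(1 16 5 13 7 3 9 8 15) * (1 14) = (1 16 5 13 7 3 9 8 15 14) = [0, 16, 2, 9, 4, 13, 6, 3, 15, 8, 10, 11, 12, 7, 1, 14, 5]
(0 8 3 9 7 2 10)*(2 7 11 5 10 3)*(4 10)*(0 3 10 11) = (0 8 2 10 3 9)(4 11 5) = [8, 1, 10, 9, 11, 4, 6, 7, 2, 0, 3, 5]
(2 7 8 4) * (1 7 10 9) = (1 7 8 4 2 10 9) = [0, 7, 10, 3, 2, 5, 6, 8, 4, 1, 9]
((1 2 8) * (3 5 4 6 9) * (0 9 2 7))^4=((0 9 3 5 4 6 2 8 1 7))^4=(0 4 1 3 2)(5 8 9 6 7)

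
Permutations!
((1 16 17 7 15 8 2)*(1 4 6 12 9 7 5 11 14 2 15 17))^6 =((1 16)(2 4 6 12 9 7 17 5 11 14)(8 15))^6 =(2 17 6 11 9)(4 5 12 14 7)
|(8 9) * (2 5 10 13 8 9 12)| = |(2 5 10 13 8 12)| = 6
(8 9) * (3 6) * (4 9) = (3 6)(4 9 8) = [0, 1, 2, 6, 9, 5, 3, 7, 4, 8]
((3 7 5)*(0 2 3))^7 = (0 3 5 2 7)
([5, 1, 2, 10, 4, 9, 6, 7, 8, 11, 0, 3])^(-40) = (0 9 3)(5 11 10)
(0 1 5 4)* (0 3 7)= (0 1 5 4 3 7)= [1, 5, 2, 7, 3, 4, 6, 0]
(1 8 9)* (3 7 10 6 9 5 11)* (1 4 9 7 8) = (3 8 5 11)(4 9)(6 7 10) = [0, 1, 2, 8, 9, 11, 7, 10, 5, 4, 6, 3]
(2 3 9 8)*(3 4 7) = (2 4 7 3 9 8) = [0, 1, 4, 9, 7, 5, 6, 3, 2, 8]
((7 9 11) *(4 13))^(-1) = (4 13)(7 11 9)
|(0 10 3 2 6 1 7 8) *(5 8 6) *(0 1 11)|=|(0 10 3 2 5 8 1 7 6 11)|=10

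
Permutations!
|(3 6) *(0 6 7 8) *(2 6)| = 6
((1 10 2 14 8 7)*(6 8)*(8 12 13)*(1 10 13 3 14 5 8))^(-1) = (1 13)(2 10 7 8 5)(3 12 6 14)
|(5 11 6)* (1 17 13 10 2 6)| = 8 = |(1 17 13 10 2 6 5 11)|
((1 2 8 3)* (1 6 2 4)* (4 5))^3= (2 6 3 8)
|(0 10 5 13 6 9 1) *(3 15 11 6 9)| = 12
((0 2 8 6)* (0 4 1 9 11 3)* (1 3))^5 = (0 3 4 6 8 2)(1 11 9)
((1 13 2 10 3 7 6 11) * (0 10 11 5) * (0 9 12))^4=(13)(0 6)(3 9)(5 10)(7 12)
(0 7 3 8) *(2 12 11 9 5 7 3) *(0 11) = (0 3 8 11 9 5 7 2 12) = [3, 1, 12, 8, 4, 7, 6, 2, 11, 5, 10, 9, 0]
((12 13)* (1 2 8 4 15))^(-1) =(1 15 4 8 2)(12 13)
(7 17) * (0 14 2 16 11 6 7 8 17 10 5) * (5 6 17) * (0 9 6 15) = (0 14 2 16 11 17 8 5 9 6 7 10 15) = [14, 1, 16, 3, 4, 9, 7, 10, 5, 6, 15, 17, 12, 13, 2, 0, 11, 8]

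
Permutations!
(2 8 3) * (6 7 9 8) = (2 6 7 9 8 3) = [0, 1, 6, 2, 4, 5, 7, 9, 3, 8]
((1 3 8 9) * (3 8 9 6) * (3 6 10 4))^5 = (1 9 3 4 10 8)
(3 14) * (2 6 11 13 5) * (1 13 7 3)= (1 13 5 2 6 11 7 3 14)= [0, 13, 6, 14, 4, 2, 11, 3, 8, 9, 10, 7, 12, 5, 1]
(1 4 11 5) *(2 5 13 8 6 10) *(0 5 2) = (0 5 1 4 11 13 8 6 10) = [5, 4, 2, 3, 11, 1, 10, 7, 6, 9, 0, 13, 12, 8]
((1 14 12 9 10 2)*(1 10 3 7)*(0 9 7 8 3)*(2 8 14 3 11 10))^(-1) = ((0 9)(1 3 14 12 7)(8 11 10))^(-1) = (0 9)(1 7 12 14 3)(8 10 11)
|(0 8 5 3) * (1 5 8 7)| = 5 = |(8)(0 7 1 5 3)|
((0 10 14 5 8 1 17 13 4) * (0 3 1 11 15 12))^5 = (17)(0 11 14 12 8 10 15 5) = ((0 10 14 5 8 11 15 12)(1 17 13 4 3))^5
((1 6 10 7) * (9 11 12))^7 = (1 7 10 6)(9 11 12)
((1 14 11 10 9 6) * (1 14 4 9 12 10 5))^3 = (1 6 5 9 11 4 14)(10 12)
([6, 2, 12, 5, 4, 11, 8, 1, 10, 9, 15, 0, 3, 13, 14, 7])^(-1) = (0 11 5 3 12 2 1 7 15 10 8 6)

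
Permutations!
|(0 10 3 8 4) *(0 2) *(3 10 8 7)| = |(10)(0 8 4 2)(3 7)| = 4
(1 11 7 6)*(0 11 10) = (0 11 7 6 1 10) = [11, 10, 2, 3, 4, 5, 1, 6, 8, 9, 0, 7]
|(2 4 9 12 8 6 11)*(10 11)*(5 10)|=9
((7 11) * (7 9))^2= (7 9 11)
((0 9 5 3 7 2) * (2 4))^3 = (0 3 2 5 4 9 7)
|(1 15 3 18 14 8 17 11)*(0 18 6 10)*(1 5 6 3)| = 18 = |(0 18 14 8 17 11 5 6 10)(1 15)|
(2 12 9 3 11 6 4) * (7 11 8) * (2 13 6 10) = (2 12 9 3 8 7 11 10)(4 13 6) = [0, 1, 12, 8, 13, 5, 4, 11, 7, 3, 2, 10, 9, 6]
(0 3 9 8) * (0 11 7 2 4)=(0 3 9 8 11 7 2 4)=[3, 1, 4, 9, 0, 5, 6, 2, 11, 8, 10, 7]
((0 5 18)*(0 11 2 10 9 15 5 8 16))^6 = ((0 8 16)(2 10 9 15 5 18 11))^6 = (2 11 18 5 15 9 10)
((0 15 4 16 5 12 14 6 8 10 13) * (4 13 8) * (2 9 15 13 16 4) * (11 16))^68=((0 13)(2 9 15 11 16 5 12 14 6)(8 10))^68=(2 5 9 12 15 14 11 6 16)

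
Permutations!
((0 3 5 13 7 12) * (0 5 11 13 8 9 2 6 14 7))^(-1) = (0 13 11 3)(2 9 8 5 12 7 14 6)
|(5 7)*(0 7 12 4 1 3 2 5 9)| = |(0 7 9)(1 3 2 5 12 4)| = 6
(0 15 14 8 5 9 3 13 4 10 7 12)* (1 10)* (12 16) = (0 15 14 8 5 9 3 13 4 1 10 7 16 12) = [15, 10, 2, 13, 1, 9, 6, 16, 5, 3, 7, 11, 0, 4, 8, 14, 12]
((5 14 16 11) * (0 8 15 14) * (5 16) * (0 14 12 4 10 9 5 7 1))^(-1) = (0 1 7 14 5 9 10 4 12 15 8)(11 16)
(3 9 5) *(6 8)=[0, 1, 2, 9, 4, 3, 8, 7, 6, 5]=(3 9 5)(6 8)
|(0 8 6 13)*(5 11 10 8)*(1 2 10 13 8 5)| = |(0 1 2 10 5 11 13)(6 8)| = 14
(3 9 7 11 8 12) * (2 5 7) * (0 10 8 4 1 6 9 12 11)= (0 10 8 11 4 1 6 9 2 5 7)(3 12)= [10, 6, 5, 12, 1, 7, 9, 0, 11, 2, 8, 4, 3]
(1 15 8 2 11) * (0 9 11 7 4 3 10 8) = [9, 15, 7, 10, 3, 5, 6, 4, 2, 11, 8, 1, 12, 13, 14, 0] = (0 9 11 1 15)(2 7 4 3 10 8)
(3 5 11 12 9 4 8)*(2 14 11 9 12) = (2 14 11)(3 5 9 4 8) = [0, 1, 14, 5, 8, 9, 6, 7, 3, 4, 10, 2, 12, 13, 11]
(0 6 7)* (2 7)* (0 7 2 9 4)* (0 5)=(0 6 9 4 5)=[6, 1, 2, 3, 5, 0, 9, 7, 8, 4]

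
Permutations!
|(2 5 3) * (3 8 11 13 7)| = 7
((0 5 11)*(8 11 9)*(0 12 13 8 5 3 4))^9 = ((0 3 4)(5 9)(8 11 12 13))^9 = (5 9)(8 11 12 13)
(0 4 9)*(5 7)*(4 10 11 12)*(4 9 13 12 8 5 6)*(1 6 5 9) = (0 10 11 8 9)(1 6 4 13 12)(5 7) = [10, 6, 2, 3, 13, 7, 4, 5, 9, 0, 11, 8, 1, 12]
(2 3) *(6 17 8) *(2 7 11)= [0, 1, 3, 7, 4, 5, 17, 11, 6, 9, 10, 2, 12, 13, 14, 15, 16, 8]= (2 3 7 11)(6 17 8)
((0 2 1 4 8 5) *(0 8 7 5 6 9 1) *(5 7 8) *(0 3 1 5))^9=(9)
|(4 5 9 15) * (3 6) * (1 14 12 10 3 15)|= |(1 14 12 10 3 6 15 4 5 9)|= 10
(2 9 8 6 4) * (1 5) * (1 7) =(1 5 7)(2 9 8 6 4) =[0, 5, 9, 3, 2, 7, 4, 1, 6, 8]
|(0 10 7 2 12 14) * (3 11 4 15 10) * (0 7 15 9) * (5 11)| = 12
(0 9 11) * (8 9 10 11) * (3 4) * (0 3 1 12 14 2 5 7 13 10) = (1 12 14 2 5 7 13 10 11 3 4)(8 9) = [0, 12, 5, 4, 1, 7, 6, 13, 9, 8, 11, 3, 14, 10, 2]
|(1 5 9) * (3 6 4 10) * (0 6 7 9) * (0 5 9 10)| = 6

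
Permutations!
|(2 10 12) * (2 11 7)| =5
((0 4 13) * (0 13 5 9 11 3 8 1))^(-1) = ((13)(0 4 5 9 11 3 8 1))^(-1) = (13)(0 1 8 3 11 9 5 4)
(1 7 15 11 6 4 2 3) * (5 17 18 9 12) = (1 7 15 11 6 4 2 3)(5 17 18 9 12) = [0, 7, 3, 1, 2, 17, 4, 15, 8, 12, 10, 6, 5, 13, 14, 11, 16, 18, 9]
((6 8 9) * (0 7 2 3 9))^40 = (0 6 3 7 8 9 2)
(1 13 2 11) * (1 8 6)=(1 13 2 11 8 6)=[0, 13, 11, 3, 4, 5, 1, 7, 6, 9, 10, 8, 12, 2]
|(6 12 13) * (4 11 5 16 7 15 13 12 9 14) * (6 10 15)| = 24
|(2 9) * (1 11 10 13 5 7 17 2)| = 9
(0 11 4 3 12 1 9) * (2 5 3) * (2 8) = (0 11 4 8 2 5 3 12 1 9) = [11, 9, 5, 12, 8, 3, 6, 7, 2, 0, 10, 4, 1]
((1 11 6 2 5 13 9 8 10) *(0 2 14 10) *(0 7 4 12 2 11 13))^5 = ((0 11 6 14 10 1 13 9 8 7 4 12 2 5))^5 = (0 1 4 11 13 12 6 9 2 14 8 5 10 7)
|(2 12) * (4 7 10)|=|(2 12)(4 7 10)|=6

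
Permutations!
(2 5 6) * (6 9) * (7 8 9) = [0, 1, 5, 3, 4, 7, 2, 8, 9, 6] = (2 5 7 8 9 6)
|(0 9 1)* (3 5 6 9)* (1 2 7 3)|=|(0 1)(2 7 3 5 6 9)|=6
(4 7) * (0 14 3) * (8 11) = (0 14 3)(4 7)(8 11) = [14, 1, 2, 0, 7, 5, 6, 4, 11, 9, 10, 8, 12, 13, 3]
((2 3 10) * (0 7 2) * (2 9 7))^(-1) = (0 10 3 2)(7 9)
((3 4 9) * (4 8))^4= ((3 8 4 9))^4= (9)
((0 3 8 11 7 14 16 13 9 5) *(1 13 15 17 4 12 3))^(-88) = ((0 1 13 9 5)(3 8 11 7 14 16 15 17 4 12))^(-88) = (0 13 5 1 9)(3 11 14 15 4)(7 16 17 12 8)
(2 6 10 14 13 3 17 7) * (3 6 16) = (2 16 3 17 7)(6 10 14 13) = [0, 1, 16, 17, 4, 5, 10, 2, 8, 9, 14, 11, 12, 6, 13, 15, 3, 7]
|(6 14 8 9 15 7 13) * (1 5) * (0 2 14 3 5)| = 12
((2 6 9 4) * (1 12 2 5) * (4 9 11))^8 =((1 12 2 6 11 4 5))^8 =(1 12 2 6 11 4 5)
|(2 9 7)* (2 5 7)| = |(2 9)(5 7)| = 2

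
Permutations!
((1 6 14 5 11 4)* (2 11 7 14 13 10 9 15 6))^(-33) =(1 4 11 2)(6 10 15 13 9)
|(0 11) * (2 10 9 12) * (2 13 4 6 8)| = 8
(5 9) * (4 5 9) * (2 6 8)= (9)(2 6 8)(4 5)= [0, 1, 6, 3, 5, 4, 8, 7, 2, 9]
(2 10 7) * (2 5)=(2 10 7 5)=[0, 1, 10, 3, 4, 2, 6, 5, 8, 9, 7]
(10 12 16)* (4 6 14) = (4 6 14)(10 12 16) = [0, 1, 2, 3, 6, 5, 14, 7, 8, 9, 12, 11, 16, 13, 4, 15, 10]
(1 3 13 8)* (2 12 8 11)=[0, 3, 12, 13, 4, 5, 6, 7, 1, 9, 10, 2, 8, 11]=(1 3 13 11 2 12 8)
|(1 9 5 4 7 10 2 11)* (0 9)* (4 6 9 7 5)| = |(0 7 10 2 11 1)(4 5 6 9)| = 12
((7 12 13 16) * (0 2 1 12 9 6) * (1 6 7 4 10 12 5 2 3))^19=(0 3 1 5 2 6)(4 16 13 12 10)(7 9)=((0 3 1 5 2 6)(4 10 12 13 16)(7 9))^19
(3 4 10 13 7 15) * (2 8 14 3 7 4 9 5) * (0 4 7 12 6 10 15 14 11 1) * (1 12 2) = [4, 0, 8, 9, 15, 1, 10, 14, 11, 5, 13, 12, 6, 7, 3, 2] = (0 4 15 2 8 11 12 6 10 13 7 14 3 9 5 1)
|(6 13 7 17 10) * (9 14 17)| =|(6 13 7 9 14 17 10)| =7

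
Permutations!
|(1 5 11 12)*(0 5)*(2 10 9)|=|(0 5 11 12 1)(2 10 9)|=15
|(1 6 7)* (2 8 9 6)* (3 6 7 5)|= 15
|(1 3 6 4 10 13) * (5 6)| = 7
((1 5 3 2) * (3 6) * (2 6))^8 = ((1 5 2)(3 6))^8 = (6)(1 2 5)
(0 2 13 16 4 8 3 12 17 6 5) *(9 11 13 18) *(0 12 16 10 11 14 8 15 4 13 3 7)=[2, 1, 18, 16, 15, 12, 5, 0, 7, 14, 11, 3, 17, 10, 8, 4, 13, 6, 9]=(0 2 18 9 14 8 7)(3 16 13 10 11)(4 15)(5 12 17 6)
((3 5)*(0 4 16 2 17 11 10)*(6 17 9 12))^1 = (0 4 16 2 9 12 6 17 11 10)(3 5)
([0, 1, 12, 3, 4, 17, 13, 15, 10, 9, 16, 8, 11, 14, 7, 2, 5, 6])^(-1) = (2 15 7 14 13 6 17 5 16 10 8 11 12)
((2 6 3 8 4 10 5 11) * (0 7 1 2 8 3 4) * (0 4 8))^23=(0 2 4 11 1 8 5 7 6 10)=((0 7 1 2 6 8 4 10 5 11))^23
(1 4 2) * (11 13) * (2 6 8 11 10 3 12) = (1 4 6 8 11 13 10 3 12 2) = [0, 4, 1, 12, 6, 5, 8, 7, 11, 9, 3, 13, 2, 10]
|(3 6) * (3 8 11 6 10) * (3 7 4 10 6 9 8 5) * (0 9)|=12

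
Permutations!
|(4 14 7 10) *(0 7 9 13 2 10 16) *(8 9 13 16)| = 5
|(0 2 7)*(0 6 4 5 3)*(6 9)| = |(0 2 7 9 6 4 5 3)| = 8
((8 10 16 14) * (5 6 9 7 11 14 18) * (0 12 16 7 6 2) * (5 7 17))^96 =(18) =((0 12 16 18 7 11 14 8 10 17 5 2)(6 9))^96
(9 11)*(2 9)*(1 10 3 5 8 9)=(1 10 3 5 8 9 11 2)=[0, 10, 1, 5, 4, 8, 6, 7, 9, 11, 3, 2]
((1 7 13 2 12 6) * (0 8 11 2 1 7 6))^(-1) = ((0 8 11 2 12)(1 6 7 13))^(-1) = (0 12 2 11 8)(1 13 7 6)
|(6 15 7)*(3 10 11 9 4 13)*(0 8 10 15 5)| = |(0 8 10 11 9 4 13 3 15 7 6 5)| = 12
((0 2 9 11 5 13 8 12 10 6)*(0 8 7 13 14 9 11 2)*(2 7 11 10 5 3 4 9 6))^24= ((2 10)(3 4 9 7 13 11)(5 14 6 8 12))^24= (5 12 8 6 14)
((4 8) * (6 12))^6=(12)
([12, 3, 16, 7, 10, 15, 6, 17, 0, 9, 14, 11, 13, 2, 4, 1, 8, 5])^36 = [0, 1, 2, 3, 4, 5, 6, 7, 8, 9, 10, 11, 12, 13, 14, 15, 16, 17]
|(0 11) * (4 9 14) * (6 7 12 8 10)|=30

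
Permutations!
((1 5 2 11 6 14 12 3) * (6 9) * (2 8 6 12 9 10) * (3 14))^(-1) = ((1 5 8 6 3)(2 11 10)(9 12 14))^(-1) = (1 3 6 8 5)(2 10 11)(9 14 12)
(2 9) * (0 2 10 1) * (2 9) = (0 9 10 1) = [9, 0, 2, 3, 4, 5, 6, 7, 8, 10, 1]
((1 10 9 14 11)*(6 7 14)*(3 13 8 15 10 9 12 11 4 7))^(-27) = ((1 9 6 3 13 8 15 10 12 11)(4 7 14))^(-27) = (1 3 15 11 6 8 12 9 13 10)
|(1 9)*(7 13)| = |(1 9)(7 13)| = 2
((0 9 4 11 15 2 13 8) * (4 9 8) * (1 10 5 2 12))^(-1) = (0 8)(1 12 15 11 4 13 2 5 10)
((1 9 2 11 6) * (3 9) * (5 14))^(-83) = ((1 3 9 2 11 6)(5 14))^(-83) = (1 3 9 2 11 6)(5 14)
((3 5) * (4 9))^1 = (3 5)(4 9)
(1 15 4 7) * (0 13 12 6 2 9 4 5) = [13, 15, 9, 3, 7, 0, 2, 1, 8, 4, 10, 11, 6, 12, 14, 5] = (0 13 12 6 2 9 4 7 1 15 5)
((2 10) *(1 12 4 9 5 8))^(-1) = (1 8 5 9 4 12)(2 10) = ((1 12 4 9 5 8)(2 10))^(-1)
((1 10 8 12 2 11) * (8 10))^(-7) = (1 2 8 11 12)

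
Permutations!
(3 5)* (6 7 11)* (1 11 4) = (1 11 6 7 4)(3 5) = [0, 11, 2, 5, 1, 3, 7, 4, 8, 9, 10, 6]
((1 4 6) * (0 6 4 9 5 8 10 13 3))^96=(0 10 9)(1 3 8)(5 6 13)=((0 6 1 9 5 8 10 13 3))^96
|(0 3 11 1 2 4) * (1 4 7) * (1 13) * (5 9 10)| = 12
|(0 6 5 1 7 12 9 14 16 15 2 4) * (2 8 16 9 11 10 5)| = |(0 6 2 4)(1 7 12 11 10 5)(8 16 15)(9 14)| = 12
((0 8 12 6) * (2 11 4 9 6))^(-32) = ((0 8 12 2 11 4 9 6))^(-32) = (12)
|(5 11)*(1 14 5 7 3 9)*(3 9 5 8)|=|(1 14 8 3 5 11 7 9)|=8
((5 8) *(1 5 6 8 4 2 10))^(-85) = (10)(6 8)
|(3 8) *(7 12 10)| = 6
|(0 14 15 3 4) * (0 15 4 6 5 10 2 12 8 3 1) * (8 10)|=|(0 14 4 15 1)(2 12 10)(3 6 5 8)|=60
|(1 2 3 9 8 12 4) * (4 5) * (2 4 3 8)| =|(1 4)(2 8 12 5 3 9)| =6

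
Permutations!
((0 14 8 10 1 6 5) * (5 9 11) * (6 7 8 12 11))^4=(0 5 11 12 14)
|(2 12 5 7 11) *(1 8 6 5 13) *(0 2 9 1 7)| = |(0 2 12 13 7 11 9 1 8 6 5)| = 11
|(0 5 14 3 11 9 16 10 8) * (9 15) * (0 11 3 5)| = |(5 14)(8 11 15 9 16 10)| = 6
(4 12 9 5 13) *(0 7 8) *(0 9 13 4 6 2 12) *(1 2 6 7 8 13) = [8, 2, 12, 3, 0, 4, 6, 13, 9, 5, 10, 11, 1, 7] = (0 8 9 5 4)(1 2 12)(7 13)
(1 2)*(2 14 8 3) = (1 14 8 3 2) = [0, 14, 1, 2, 4, 5, 6, 7, 3, 9, 10, 11, 12, 13, 8]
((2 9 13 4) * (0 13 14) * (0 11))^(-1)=(0 11 14 9 2 4 13)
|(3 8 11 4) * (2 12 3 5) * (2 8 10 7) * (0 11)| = 5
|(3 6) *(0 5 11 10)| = |(0 5 11 10)(3 6)| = 4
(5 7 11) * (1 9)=(1 9)(5 7 11)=[0, 9, 2, 3, 4, 7, 6, 11, 8, 1, 10, 5]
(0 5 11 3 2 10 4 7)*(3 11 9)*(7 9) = (11)(0 5 7)(2 10 4 9 3) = [5, 1, 10, 2, 9, 7, 6, 0, 8, 3, 4, 11]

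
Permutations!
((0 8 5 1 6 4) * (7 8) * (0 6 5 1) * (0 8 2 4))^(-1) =(0 6 4 2 7)(1 8 5)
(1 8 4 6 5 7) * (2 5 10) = [0, 8, 5, 3, 6, 7, 10, 1, 4, 9, 2] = (1 8 4 6 10 2 5 7)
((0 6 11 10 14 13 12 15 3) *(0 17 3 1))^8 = (17)(0 1 15 12 13 14 10 11 6)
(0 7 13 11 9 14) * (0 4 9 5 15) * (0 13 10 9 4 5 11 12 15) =(0 7 10 9 14 5)(12 15 13) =[7, 1, 2, 3, 4, 0, 6, 10, 8, 14, 9, 11, 15, 12, 5, 13]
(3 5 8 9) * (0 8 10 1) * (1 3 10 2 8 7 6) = (0 7 6 1)(2 8 9 10 3 5) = [7, 0, 8, 5, 4, 2, 1, 6, 9, 10, 3]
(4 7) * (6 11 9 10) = [0, 1, 2, 3, 7, 5, 11, 4, 8, 10, 6, 9] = (4 7)(6 11 9 10)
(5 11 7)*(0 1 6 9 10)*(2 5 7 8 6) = [1, 2, 5, 3, 4, 11, 9, 7, 6, 10, 0, 8] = (0 1 2 5 11 8 6 9 10)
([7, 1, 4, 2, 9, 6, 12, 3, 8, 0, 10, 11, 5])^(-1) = [9, 1, 3, 7, 2, 12, 5, 0, 8, 4, 10, 11, 6]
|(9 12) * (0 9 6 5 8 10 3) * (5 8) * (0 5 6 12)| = |(12)(0 9)(3 5 6 8 10)| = 10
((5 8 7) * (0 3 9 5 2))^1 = (0 3 9 5 8 7 2)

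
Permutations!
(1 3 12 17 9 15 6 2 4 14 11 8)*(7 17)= (1 3 12 7 17 9 15 6 2 4 14 11 8)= [0, 3, 4, 12, 14, 5, 2, 17, 1, 15, 10, 8, 7, 13, 11, 6, 16, 9]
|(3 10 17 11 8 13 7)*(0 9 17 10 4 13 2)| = 12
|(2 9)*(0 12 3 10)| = 4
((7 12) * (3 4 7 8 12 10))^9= ((3 4 7 10)(8 12))^9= (3 4 7 10)(8 12)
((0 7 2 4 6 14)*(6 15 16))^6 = ((0 7 2 4 15 16 6 14))^6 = (0 6 15 2)(4 7 14 16)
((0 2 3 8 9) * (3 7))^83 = (0 9 8 3 7 2)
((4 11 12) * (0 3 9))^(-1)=(0 9 3)(4 12 11)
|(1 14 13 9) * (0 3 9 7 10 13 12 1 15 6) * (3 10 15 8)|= |(0 10 13 7 15 6)(1 14 12)(3 9 8)|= 6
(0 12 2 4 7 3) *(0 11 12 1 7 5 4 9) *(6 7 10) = (0 1 10 6 7 3 11 12 2 9)(4 5) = [1, 10, 9, 11, 5, 4, 7, 3, 8, 0, 6, 12, 2]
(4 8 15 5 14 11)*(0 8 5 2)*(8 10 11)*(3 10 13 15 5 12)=(0 13 15 2)(3 10 11 4 12)(5 14 8)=[13, 1, 0, 10, 12, 14, 6, 7, 5, 9, 11, 4, 3, 15, 8, 2]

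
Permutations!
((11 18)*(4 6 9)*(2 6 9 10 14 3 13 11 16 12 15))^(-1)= (2 15 12 16 18 11 13 3 14 10 6)(4 9)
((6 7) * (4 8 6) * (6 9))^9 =((4 8 9 6 7))^9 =(4 7 6 9 8)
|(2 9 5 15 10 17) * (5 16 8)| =8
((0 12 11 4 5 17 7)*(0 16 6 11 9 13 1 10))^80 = (0 9 1)(4 7 11 17 6 5 16)(10 12 13)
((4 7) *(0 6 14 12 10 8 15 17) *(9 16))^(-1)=(0 17 15 8 10 12 14 6)(4 7)(9 16)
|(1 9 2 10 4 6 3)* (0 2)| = 8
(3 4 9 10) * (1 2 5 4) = (1 2 5 4 9 10 3) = [0, 2, 5, 1, 9, 4, 6, 7, 8, 10, 3]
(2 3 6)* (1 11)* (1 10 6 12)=(1 11 10 6 2 3 12)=[0, 11, 3, 12, 4, 5, 2, 7, 8, 9, 6, 10, 1]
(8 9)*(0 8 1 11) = [8, 11, 2, 3, 4, 5, 6, 7, 9, 1, 10, 0] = (0 8 9 1 11)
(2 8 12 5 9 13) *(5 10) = (2 8 12 10 5 9 13) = [0, 1, 8, 3, 4, 9, 6, 7, 12, 13, 5, 11, 10, 2]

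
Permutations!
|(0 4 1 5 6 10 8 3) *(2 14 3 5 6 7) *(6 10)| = |(0 4 1 10 8 5 7 2 14 3)| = 10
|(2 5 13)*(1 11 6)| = 3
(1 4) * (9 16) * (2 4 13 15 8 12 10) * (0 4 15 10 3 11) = (0 4 1 13 10 2 15 8 12 3 11)(9 16) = [4, 13, 15, 11, 1, 5, 6, 7, 12, 16, 2, 0, 3, 10, 14, 8, 9]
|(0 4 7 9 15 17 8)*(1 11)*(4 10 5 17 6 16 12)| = |(0 10 5 17 8)(1 11)(4 7 9 15 6 16 12)| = 70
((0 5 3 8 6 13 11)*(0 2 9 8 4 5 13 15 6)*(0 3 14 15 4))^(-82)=((0 13 11 2 9 8 3)(4 5 14 15 6))^(-82)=(0 11 9 3 13 2 8)(4 15 5 6 14)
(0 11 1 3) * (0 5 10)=(0 11 1 3 5 10)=[11, 3, 2, 5, 4, 10, 6, 7, 8, 9, 0, 1]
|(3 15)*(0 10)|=|(0 10)(3 15)|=2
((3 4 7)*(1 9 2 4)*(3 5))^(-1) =((1 9 2 4 7 5 3))^(-1) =(1 3 5 7 4 2 9)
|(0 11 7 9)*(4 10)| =4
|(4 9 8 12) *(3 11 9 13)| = |(3 11 9 8 12 4 13)| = 7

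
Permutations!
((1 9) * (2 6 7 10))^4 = ((1 9)(2 6 7 10))^4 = (10)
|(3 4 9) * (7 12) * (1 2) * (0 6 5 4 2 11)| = 18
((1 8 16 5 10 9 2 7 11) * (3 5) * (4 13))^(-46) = (1 5 7 16 9)(2 8 10 11 3)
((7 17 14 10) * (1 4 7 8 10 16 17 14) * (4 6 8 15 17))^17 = (1 17 15 10 8 6)(4 7 14 16)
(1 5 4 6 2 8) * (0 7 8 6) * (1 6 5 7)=(0 1 7 8 6 2 5 4)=[1, 7, 5, 3, 0, 4, 2, 8, 6]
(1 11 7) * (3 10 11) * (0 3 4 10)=(0 3)(1 4 10 11 7)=[3, 4, 2, 0, 10, 5, 6, 1, 8, 9, 11, 7]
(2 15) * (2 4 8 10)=(2 15 4 8 10)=[0, 1, 15, 3, 8, 5, 6, 7, 10, 9, 2, 11, 12, 13, 14, 4]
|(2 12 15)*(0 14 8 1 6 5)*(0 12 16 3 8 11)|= |(0 14 11)(1 6 5 12 15 2 16 3 8)|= 9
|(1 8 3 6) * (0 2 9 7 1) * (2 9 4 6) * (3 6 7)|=|(0 9 3 2 4 7 1 8 6)|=9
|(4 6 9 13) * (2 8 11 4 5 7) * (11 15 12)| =|(2 8 15 12 11 4 6 9 13 5 7)| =11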